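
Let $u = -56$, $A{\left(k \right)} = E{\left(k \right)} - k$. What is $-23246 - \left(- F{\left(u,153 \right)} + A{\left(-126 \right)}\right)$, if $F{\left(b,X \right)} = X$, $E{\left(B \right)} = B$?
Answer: $-23093$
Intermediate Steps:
$A{\left(k \right)} = 0$ ($A{\left(k \right)} = k - k = 0$)
$-23246 - \left(- F{\left(u,153 \right)} + A{\left(-126 \right)}\right) = -23246 + \left(153 - 0\right) = -23246 + \left(153 + 0\right) = -23246 + 153 = -23093$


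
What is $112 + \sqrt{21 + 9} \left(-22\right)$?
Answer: $112 - 22 \sqrt{30} \approx -8.499$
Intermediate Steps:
$112 + \sqrt{21 + 9} \left(-22\right) = 112 + \sqrt{30} \left(-22\right) = 112 - 22 \sqrt{30}$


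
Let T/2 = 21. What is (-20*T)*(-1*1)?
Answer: 840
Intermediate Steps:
T = 42 (T = 2*21 = 42)
(-20*T)*(-1*1) = (-20*42)*(-1*1) = -840*(-1) = 840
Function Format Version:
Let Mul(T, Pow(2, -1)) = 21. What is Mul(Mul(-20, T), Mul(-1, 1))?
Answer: 840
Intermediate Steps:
T = 42 (T = Mul(2, 21) = 42)
Mul(Mul(-20, T), Mul(-1, 1)) = Mul(Mul(-20, 42), Mul(-1, 1)) = Mul(-840, -1) = 840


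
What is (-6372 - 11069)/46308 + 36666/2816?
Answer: 206101909/16300416 ≈ 12.644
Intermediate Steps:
(-6372 - 11069)/46308 + 36666/2816 = -17441*1/46308 + 36666*(1/2816) = -17441/46308 + 18333/1408 = 206101909/16300416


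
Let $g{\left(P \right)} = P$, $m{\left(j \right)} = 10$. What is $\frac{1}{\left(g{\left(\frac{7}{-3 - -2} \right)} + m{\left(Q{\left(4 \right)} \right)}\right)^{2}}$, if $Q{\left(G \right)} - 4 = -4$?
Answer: $\frac{1}{9} \approx 0.11111$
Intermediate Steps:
$Q{\left(G \right)} = 0$ ($Q{\left(G \right)} = 4 - 4 = 0$)
$\frac{1}{\left(g{\left(\frac{7}{-3 - -2} \right)} + m{\left(Q{\left(4 \right)} \right)}\right)^{2}} = \frac{1}{\left(\frac{7}{-3 - -2} + 10\right)^{2}} = \frac{1}{\left(\frac{7}{-3 + 2} + 10\right)^{2}} = \frac{1}{\left(\frac{7}{-1} + 10\right)^{2}} = \frac{1}{\left(7 \left(-1\right) + 10\right)^{2}} = \frac{1}{\left(-7 + 10\right)^{2}} = \frac{1}{3^{2}} = \frac{1}{9}$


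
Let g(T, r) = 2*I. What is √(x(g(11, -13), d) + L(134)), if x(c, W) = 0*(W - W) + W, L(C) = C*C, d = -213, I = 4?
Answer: √17743 ≈ 133.20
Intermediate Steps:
g(T, r) = 8 (g(T, r) = 2*4 = 8)
L(C) = C²
x(c, W) = W (x(c, W) = 0*0 + W = 0 + W = W)
√(x(g(11, -13), d) + L(134)) = √(-213 + 134²) = √(-213 + 17956) = √17743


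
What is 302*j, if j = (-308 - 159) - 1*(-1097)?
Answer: 190260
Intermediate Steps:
j = 630 (j = -467 + 1097 = 630)
302*j = 302*630 = 190260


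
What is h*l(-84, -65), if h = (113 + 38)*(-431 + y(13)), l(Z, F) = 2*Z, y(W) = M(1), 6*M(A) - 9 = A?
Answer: 10891328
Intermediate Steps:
M(A) = 3/2 + A/6
y(W) = 5/3 (y(W) = 3/2 + (⅙)*1 = 3/2 + ⅙ = 5/3)
h = -194488/3 (h = (113 + 38)*(-431 + 5/3) = 151*(-1288/3) = -194488/3 ≈ -64829.)
h*l(-84, -65) = -388976*(-84)/3 = -194488/3*(-168) = 10891328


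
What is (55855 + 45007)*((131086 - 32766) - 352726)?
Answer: -25659897972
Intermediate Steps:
(55855 + 45007)*((131086 - 32766) - 352726) = 100862*(98320 - 352726) = 100862*(-254406) = -25659897972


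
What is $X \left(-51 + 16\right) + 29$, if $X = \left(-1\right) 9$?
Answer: $344$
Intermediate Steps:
$X = -9$
$X \left(-51 + 16\right) + 29 = - 9 \left(-51 + 16\right) + 29 = \left(-9\right) \left(-35\right) + 29 = 315 + 29 = 344$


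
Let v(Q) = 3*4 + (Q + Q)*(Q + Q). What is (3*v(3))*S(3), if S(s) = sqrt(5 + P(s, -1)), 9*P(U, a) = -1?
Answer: 96*sqrt(11) ≈ 318.40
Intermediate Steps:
P(U, a) = -1/9 (P(U, a) = (1/9)*(-1) = -1/9)
v(Q) = 12 + 4*Q**2 (v(Q) = 12 + (2*Q)*(2*Q) = 12 + 4*Q**2)
S(s) = 2*sqrt(11)/3 (S(s) = sqrt(5 - 1/9) = sqrt(44/9) = 2*sqrt(11)/3)
(3*v(3))*S(3) = (3*(12 + 4*3**2))*(2*sqrt(11)/3) = (3*(12 + 4*9))*(2*sqrt(11)/3) = (3*(12 + 36))*(2*sqrt(11)/3) = (3*48)*(2*sqrt(11)/3) = 144*(2*sqrt(11)/3) = 96*sqrt(11)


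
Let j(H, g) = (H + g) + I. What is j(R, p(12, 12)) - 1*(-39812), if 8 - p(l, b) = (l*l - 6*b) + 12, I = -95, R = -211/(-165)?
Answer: 6540976/165 ≈ 39642.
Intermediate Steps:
R = 211/165 (R = -211*(-1/165) = 211/165 ≈ 1.2788)
p(l, b) = -4 - l**2 + 6*b (p(l, b) = 8 - ((l*l - 6*b) + 12) = 8 - ((l**2 - 6*b) + 12) = 8 - (12 + l**2 - 6*b) = 8 + (-12 - l**2 + 6*b) = -4 - l**2 + 6*b)
j(H, g) = -95 + H + g (j(H, g) = (H + g) - 95 = -95 + H + g)
j(R, p(12, 12)) - 1*(-39812) = (-95 + 211/165 + (-4 - 1*12**2 + 6*12)) - 1*(-39812) = (-95 + 211/165 + (-4 - 1*144 + 72)) + 39812 = (-95 + 211/165 + (-4 - 144 + 72)) + 39812 = (-95 + 211/165 - 76) + 39812 = -28004/165 + 39812 = 6540976/165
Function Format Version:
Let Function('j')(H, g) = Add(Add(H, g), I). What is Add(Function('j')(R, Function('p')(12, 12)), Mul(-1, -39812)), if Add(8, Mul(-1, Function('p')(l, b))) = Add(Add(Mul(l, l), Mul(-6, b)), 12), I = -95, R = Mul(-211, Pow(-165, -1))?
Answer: Rational(6540976, 165) ≈ 39642.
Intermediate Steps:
R = Rational(211, 165) (R = Mul(-211, Rational(-1, 165)) = Rational(211, 165) ≈ 1.2788)
Function('p')(l, b) = Add(-4, Mul(-1, Pow(l, 2)), Mul(6, b)) (Function('p')(l, b) = Add(8, Mul(-1, Add(Add(Mul(l, l), Mul(-6, b)), 12))) = Add(8, Mul(-1, Add(Add(Pow(l, 2), Mul(-6, b)), 12))) = Add(8, Mul(-1, Add(12, Pow(l, 2), Mul(-6, b)))) = Add(8, Add(-12, Mul(-1, Pow(l, 2)), Mul(6, b))) = Add(-4, Mul(-1, Pow(l, 2)), Mul(6, b)))
Function('j')(H, g) = Add(-95, H, g) (Function('j')(H, g) = Add(Add(H, g), -95) = Add(-95, H, g))
Add(Function('j')(R, Function('p')(12, 12)), Mul(-1, -39812)) = Add(Add(-95, Rational(211, 165), Add(-4, Mul(-1, Pow(12, 2)), Mul(6, 12))), Mul(-1, -39812)) = Add(Add(-95, Rational(211, 165), Add(-4, Mul(-1, 144), 72)), 39812) = Add(Add(-95, Rational(211, 165), Add(-4, -144, 72)), 39812) = Add(Add(-95, Rational(211, 165), -76), 39812) = Add(Rational(-28004, 165), 39812) = Rational(6540976, 165)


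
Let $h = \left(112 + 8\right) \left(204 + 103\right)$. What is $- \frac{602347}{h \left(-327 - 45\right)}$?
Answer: $\frac{602347}{13704480} \approx 0.043953$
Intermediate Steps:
$h = 36840$ ($h = 120 \cdot 307 = 36840$)
$- \frac{602347}{h \left(-327 - 45\right)} = - \frac{602347}{36840 \left(-327 - 45\right)} = - \frac{602347}{36840 \left(-372\right)} = - \frac{602347}{-13704480} = \left(-602347\right) \left(- \frac{1}{13704480}\right) = \frac{602347}{13704480}$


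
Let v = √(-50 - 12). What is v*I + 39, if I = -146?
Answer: 39 - 146*I*√62 ≈ 39.0 - 1149.6*I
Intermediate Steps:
v = I*√62 (v = √(-62) = I*√62 ≈ 7.874*I)
v*I + 39 = (I*√62)*(-146) + 39 = -146*I*√62 + 39 = 39 - 146*I*√62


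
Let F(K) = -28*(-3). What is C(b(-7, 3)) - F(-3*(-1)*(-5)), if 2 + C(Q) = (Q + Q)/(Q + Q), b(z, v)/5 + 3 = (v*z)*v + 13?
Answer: -85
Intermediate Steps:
F(K) = 84
b(z, v) = 50 + 5*z*v**2 (b(z, v) = -15 + 5*((v*z)*v + 13) = -15 + 5*(z*v**2 + 13) = -15 + 5*(13 + z*v**2) = -15 + (65 + 5*z*v**2) = 50 + 5*z*v**2)
C(Q) = -1 (C(Q) = -2 + (Q + Q)/(Q + Q) = -2 + (2*Q)/((2*Q)) = -2 + (2*Q)*(1/(2*Q)) = -2 + 1 = -1)
C(b(-7, 3)) - F(-3*(-1)*(-5)) = -1 - 1*84 = -1 - 84 = -85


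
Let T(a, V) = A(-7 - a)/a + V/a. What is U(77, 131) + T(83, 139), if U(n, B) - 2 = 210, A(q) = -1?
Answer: 17734/83 ≈ 213.66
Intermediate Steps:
U(n, B) = 212 (U(n, B) = 2 + 210 = 212)
T(a, V) = -1/a + V/a
U(77, 131) + T(83, 139) = 212 + (-1 + 139)/83 = 212 + (1/83)*138 = 212 + 138/83 = 17734/83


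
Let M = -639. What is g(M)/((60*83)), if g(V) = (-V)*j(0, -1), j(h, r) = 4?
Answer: 213/415 ≈ 0.51325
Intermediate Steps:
g(V) = -4*V (g(V) = -V*4 = -4*V)
g(M)/((60*83)) = (-4*(-639))/((60*83)) = 2556/4980 = 2556*(1/4980) = 213/415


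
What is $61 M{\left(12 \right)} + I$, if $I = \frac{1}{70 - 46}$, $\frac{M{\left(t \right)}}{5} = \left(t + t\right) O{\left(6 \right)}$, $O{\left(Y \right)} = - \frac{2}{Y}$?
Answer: $- \frac{58559}{24} \approx -2440.0$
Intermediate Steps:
$M{\left(t \right)} = - \frac{10 t}{3}$ ($M{\left(t \right)} = 5 \left(t + t\right) \left(- \frac{2}{6}\right) = 5 \cdot 2 t \left(\left(-2\right) \frac{1}{6}\right) = 5 \cdot 2 t \left(- \frac{1}{3}\right) = 5 \left(- \frac{2 t}{3}\right) = - \frac{10 t}{3}$)
$I = \frac{1}{24} \approx 0.041667$
$61 M{\left(12 \right)} + I = 61 \left(\left(- \frac{10}{3}\right) 12\right) + \frac{1}{24} = 61 \left(-40\right) + \frac{1}{24} = -2440 + \frac{1}{24} = - \frac{58559}{24}$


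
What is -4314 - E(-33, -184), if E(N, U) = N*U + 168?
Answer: -10554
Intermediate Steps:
E(N, U) = 168 + N*U
-4314 - E(-33, -184) = -4314 - (168 - 33*(-184)) = -4314 - (168 + 6072) = -4314 - 1*6240 = -4314 - 6240 = -10554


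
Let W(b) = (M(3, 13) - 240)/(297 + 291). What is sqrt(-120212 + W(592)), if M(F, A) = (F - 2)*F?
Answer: 3*I*sqrt(2617959)/14 ≈ 346.72*I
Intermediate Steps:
M(F, A) = F*(-2 + F) (M(F, A) = (-2 + F)*F = F*(-2 + F))
W(b) = -79/196 (W(b) = (3*(-2 + 3) - 240)/(297 + 291) = (3*1 - 240)/588 = (3 - 240)*(1/588) = -237*1/588 = -79/196)
sqrt(-120212 + W(592)) = sqrt(-120212 - 79/196) = sqrt(-23561631/196) = 3*I*sqrt(2617959)/14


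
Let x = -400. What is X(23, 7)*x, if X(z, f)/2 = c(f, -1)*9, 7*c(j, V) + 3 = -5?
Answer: 57600/7 ≈ 8228.6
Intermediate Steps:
c(j, V) = -8/7 (c(j, V) = -3/7 + (⅐)*(-5) = -3/7 - 5/7 = -8/7)
X(z, f) = -144/7 (X(z, f) = 2*(-8/7*9) = 2*(-72/7) = -144/7)
X(23, 7)*x = -144/7*(-400) = 57600/7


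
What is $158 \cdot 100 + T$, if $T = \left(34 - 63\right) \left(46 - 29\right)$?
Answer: $15307$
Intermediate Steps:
$T = -493$ ($T = \left(-29\right) 17 = -493$)
$158 \cdot 100 + T = 158 \cdot 100 - 493 = 15800 - 493 = 15307$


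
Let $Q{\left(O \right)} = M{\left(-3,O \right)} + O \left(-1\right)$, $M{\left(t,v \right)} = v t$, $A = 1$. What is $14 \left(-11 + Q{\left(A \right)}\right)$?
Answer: $-210$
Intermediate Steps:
$M{\left(t,v \right)} = t v$
$Q{\left(O \right)} = - 4 O$ ($Q{\left(O \right)} = - 3 O + O \left(-1\right) = - 3 O - O = - 4 O$)
$14 \left(-11 + Q{\left(A \right)}\right) = 14 \left(-11 - 4\right) = 14 \left(-15\right) = -210$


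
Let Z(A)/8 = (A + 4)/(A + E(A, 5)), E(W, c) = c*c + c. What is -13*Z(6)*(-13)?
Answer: 3380/9 ≈ 375.56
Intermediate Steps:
E(W, c) = c + c² (E(W, c) = c² + c = c + c²)
Z(A) = 8*(4 + A)/(30 + A) (Z(A) = 8*((A + 4)/(A + 5*(1 + 5))) = 8*((4 + A)/(A + 5*6)) = 8*((4 + A)/(A + 30)) = 8*((4 + A)/(30 + A)) = 8*(4 + A)/(30 + A))
-13*Z(6)*(-13) = -104*(4 + 6)/(30 + 6)*(-13) = -104*10/36*(-13) = -13*20/9*(-13) = -260/9*(-13) = 3380/9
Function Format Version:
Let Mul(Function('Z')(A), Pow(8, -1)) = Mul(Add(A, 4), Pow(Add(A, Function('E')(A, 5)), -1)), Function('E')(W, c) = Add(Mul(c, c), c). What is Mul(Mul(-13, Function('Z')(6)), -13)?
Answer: Rational(3380, 9) ≈ 375.56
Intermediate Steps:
Function('E')(W, c) = Add(c, Pow(c, 2)) (Function('E')(W, c) = Add(Pow(c, 2), c) = Add(c, Pow(c, 2)))
Function('Z')(A) = Mul(8, Pow(Add(30, A), -1), Add(4, A)) (Function('Z')(A) = Mul(8, Mul(Add(A, 4), Pow(Add(A, Mul(5, Add(1, 5))), -1))) = Mul(8, Mul(Add(4, A), Pow(Add(A, Mul(5, 6)), -1))) = Mul(8, Mul(Add(4, A), Pow(Add(A, 30), -1))) = Mul(8, Mul(Add(4, A), Pow(Add(30, A), -1))) = Mul(8, Mul(Pow(Add(30, A), -1), Add(4, A))) = Mul(8, Pow(Add(30, A), -1), Add(4, A)))
Mul(Mul(-13, Function('Z')(6)), -13) = Mul(Mul(-13, Mul(8, Pow(Add(30, 6), -1), Add(4, 6))), -13) = Mul(Mul(-13, Mul(8, Pow(36, -1), 10)), -13) = Mul(Mul(-13, Mul(8, Rational(1, 36), 10)), -13) = Mul(Mul(-13, Rational(20, 9)), -13) = Mul(Rational(-260, 9), -13) = Rational(3380, 9)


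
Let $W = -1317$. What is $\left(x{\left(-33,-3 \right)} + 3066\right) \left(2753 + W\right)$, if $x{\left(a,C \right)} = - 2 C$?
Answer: $4411392$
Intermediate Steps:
$\left(x{\left(-33,-3 \right)} + 3066\right) \left(2753 + W\right) = \left(\left(-2\right) \left(-3\right) + 3066\right) \left(2753 - 1317\right) = \left(6 + 3066\right) 1436 = 3072 \cdot 1436 = 4411392$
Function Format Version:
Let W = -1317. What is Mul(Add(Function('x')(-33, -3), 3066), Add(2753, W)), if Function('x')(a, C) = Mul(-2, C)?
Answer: 4411392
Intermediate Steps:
Mul(Add(Function('x')(-33, -3), 3066), Add(2753, W)) = Mul(Add(Mul(-2, -3), 3066), Add(2753, -1317)) = Mul(Add(6, 3066), 1436) = Mul(3072, 1436) = 4411392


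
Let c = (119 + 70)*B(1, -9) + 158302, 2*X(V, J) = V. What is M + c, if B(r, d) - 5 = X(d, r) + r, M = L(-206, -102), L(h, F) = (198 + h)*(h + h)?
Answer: 323763/2 ≈ 1.6188e+5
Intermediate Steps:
X(V, J) = V/2
L(h, F) = 2*h*(198 + h) (L(h, F) = (198 + h)*(2*h) = 2*h*(198 + h))
M = 3296 (M = 2*(-206)*(198 - 206) = 2*(-206)*(-8) = 3296)
B(r, d) = 5 + r + d/2 (B(r, d) = 5 + (d/2 + r) = 5 + (r + d/2) = 5 + r + d/2)
c = 317171/2 (c = (119 + 70)*(5 + 1 + (½)*(-9)) + 158302 = 189*(5 + 1 - 9/2) + 158302 = 189*(3/2) + 158302 = 567/2 + 158302 = 317171/2 ≈ 1.5859e+5)
M + c = 3296 + 317171/2 = 323763/2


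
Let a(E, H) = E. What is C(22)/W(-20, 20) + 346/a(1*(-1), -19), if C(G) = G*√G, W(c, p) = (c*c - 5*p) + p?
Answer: -346 + 11*√22/160 ≈ -345.68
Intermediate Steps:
W(c, p) = c² - 4*p (W(c, p) = (c² - 5*p) + p = c² - 4*p)
C(G) = G^(3/2)
C(22)/W(-20, 20) + 346/a(1*(-1), -19) = 22^(3/2)/((-20)² - 4*20) + 346/((1*(-1))) = (22*√22)/(400 - 80) + 346/(-1) = (22*√22)/320 + 346*(-1) = (22*√22)*(1/320) - 346 = 11*√22/160 - 346 = -346 + 11*√22/160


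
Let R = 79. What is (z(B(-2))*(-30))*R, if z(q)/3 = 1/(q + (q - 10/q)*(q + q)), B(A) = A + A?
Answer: -3555/4 ≈ -888.75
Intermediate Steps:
B(A) = 2*A
z(q) = 3/(q + 2*q*(q - 10/q)) (z(q) = 3/(q + (q - 10/q)*(q + q)) = 3/(q + (q - 10/q)*(2*q)) = 3/(q + 2*q*(q - 10/q)))
(z(B(-2))*(-30))*R = ((3/(-20 + 2*(-2) + 2*(2*(-2))²))*(-30))*79 = ((3/(-20 - 4 + 2*(-4)²))*(-30))*79 = ((3/(-20 - 4 + 2*16))*(-30))*79 = ((3/(-20 - 4 + 32))*(-30))*79 = ((3/8)*(-30))*79 = -45/4*79 = -3555/4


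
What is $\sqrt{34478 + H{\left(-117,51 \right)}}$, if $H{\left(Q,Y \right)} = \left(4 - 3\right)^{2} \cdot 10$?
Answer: $6 \sqrt{958} \approx 185.71$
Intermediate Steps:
$H{\left(Q,Y \right)} = 10$ ($H{\left(Q,Y \right)} = 1^{2} \cdot 10 = 1 \cdot 10 = 10$)
$\sqrt{34478 + H{\left(-117,51 \right)}} = \sqrt{34478 + 10} = \sqrt{34488} = 6 \sqrt{958}$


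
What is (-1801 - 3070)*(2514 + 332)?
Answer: -13862866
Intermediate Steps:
(-1801 - 3070)*(2514 + 332) = -4871*2846 = -13862866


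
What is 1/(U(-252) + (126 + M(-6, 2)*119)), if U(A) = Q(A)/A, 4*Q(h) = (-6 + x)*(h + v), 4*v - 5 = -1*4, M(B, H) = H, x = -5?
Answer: 4032/1456571 ≈ 0.0027681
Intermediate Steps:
v = ¼ (v = 5/4 + (-1*4)/4 = 5/4 + (¼)*(-4) = 5/4 - 1 = ¼ ≈ 0.25000)
Q(h) = -11/16 - 11*h/4 (Q(h) = ((-6 - 5)*(h + ¼))/4 = (-11*(¼ + h))/4 = (-11/4 - 11*h)/4 = -11/16 - 11*h/4)
U(A) = (-11/16 - 11*A/4)/A
1/(U(-252) + (126 + M(-6, 2)*119)) = 1/((11/16)*(-1 - 4*(-252))/(-252) + (126 + 2*119)) = 1/((11/16)*(-1/252)*(-1 + 1008) + (126 + 238)) = 1/((11/16)*(-1/252)*1007 + 364) = 1/(-11077/4032 + 364) = 1/(1456571/4032) = 4032/1456571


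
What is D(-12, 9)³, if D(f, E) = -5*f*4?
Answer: 13824000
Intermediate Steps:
D(f, E) = -20*f
D(-12, 9)³ = (-20*(-12))³ = 240³ = 13824000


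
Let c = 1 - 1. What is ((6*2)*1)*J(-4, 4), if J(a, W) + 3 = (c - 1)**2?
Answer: -24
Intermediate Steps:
c = 0
J(a, W) = -2 (J(a, W) = -3 + (0 - 1)**2 = -3 + (-1)**2 = -3 + 1 = -2)
((6*2)*1)*J(-4, 4) = ((6*2)*1)*(-2) = (12*1)*(-2) = 12*(-2) = -24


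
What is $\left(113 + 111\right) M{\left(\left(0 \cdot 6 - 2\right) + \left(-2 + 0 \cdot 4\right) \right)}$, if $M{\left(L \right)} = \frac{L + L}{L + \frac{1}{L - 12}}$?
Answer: $\frac{28672}{65} \approx 441.11$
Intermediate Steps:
$M{\left(L \right)} = \frac{2 L}{L + \frac{1}{-12 + L}}$ ($M{\left(L \right)} = \frac{2 L}{L + \frac{1}{L - 12}} = \frac{2 L}{L + \frac{1}{-12 + L}}$)
$\left(113 + 111\right) M{\left(\left(0 \cdot 6 - 2\right) + \left(-2 + 0 \cdot 4\right) \right)} = \left(113 + 111\right) \frac{2 \left(\left(0 \cdot 6 - 2\right) + \left(-2 + 0 \cdot 4\right)\right) \left(-12 + \left(\left(0 \cdot 6 - 2\right) + \left(-2 + 0 \cdot 4\right)\right)\right)}{1 + \left(\left(0 \cdot 6 - 2\right) + \left(-2 + 0 \cdot 4\right)\right)^{2} - 12 \left(\left(0 \cdot 6 - 2\right) + \left(-2 + 0 \cdot 4\right)\right)} = 224 \frac{2 \left(\left(0 - 2\right) + \left(-2 + 0\right)\right) \left(-12 + \left(\left(0 - 2\right) + \left(-2 + 0\right)\right)\right)}{1 + \left(\left(0 - 2\right) + \left(-2 + 0\right)\right)^{2} - 12 \left(\left(0 - 2\right) + \left(-2 + 0\right)\right)} = 224 \frac{2 \left(-2 - 2\right) \left(-12 - 4\right)}{1 + \left(-2 - 2\right)^{2} - 12 \left(-2 - 2\right)} = 224 \cdot 2 \left(-4\right) \frac{1}{1 + \left(-4\right)^{2} - -48} \left(-12 - 4\right) = 224 \cdot 2 \left(-4\right) \frac{1}{1 + 16 + 48} \left(-16\right) = 224 \cdot 2 \left(-4\right) \frac{1}{65} \left(-16\right) = 224 \cdot \frac{128}{65} = \frac{28672}{65}$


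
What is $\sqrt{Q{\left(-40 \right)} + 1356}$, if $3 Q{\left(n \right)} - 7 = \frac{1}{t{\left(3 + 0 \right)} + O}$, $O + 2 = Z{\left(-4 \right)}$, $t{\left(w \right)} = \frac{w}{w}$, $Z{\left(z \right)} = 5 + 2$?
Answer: $\frac{7 \sqrt{998}}{6} \approx 36.856$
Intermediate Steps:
$Z{\left(z \right)} = 7$
$t{\left(w \right)} = 1$
$O = 5$ ($O = -2 + 7 = 5$)
$Q{\left(n \right)} = \frac{43}{18}$ ($Q{\left(n \right)} = \frac{7}{3} + \frac{1}{3 \left(1 + 5\right)} = \frac{7}{3} + \frac{1}{3 \cdot 6} = \frac{7}{3} + \frac{1}{3} \cdot \frac{1}{6} = \frac{7}{3} + \frac{1}{18} = \frac{43}{18}$)
$\sqrt{Q{\left(-40 \right)} + 1356} = \sqrt{\frac{43}{18} + 1356} = \sqrt{\frac{24451}{18}} = \frac{7 \sqrt{998}}{6}$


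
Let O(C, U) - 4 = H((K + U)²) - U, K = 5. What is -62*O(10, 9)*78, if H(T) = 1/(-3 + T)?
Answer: 4661904/193 ≈ 24155.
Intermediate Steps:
O(C, U) = 4 + 1/(-3 + (5 + U)²) - U (O(C, U) = 4 + (1/(-3 + (5 + U)²) - U) = 4 + 1/(-3 + (5 + U)²) - U)
-62*O(10, 9)*78 = -62*(1 + (-3 + (5 + 9)²)*(4 - 1*9))/(-3 + (5 + 9)²)*78 = -62*(1 + (-3 + 14²)*(4 - 9))/(-3 + 14²)*78 = -62*(1 + (-3 + 196)*(-5))/(-3 + 196)*78 = -62*(1 + 193*(-5))/193*78 = -62*(1 - 965)/193*78 = -62*(-964)/193*78 = -62*(-964/193)*78 = (59768/193)*78 = 4661904/193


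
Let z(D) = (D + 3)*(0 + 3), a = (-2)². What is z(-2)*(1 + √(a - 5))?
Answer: 3 + 3*I ≈ 3.0 + 3.0*I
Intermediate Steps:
a = 4
z(D) = 9 + 3*D (z(D) = (3 + D)*3 = 9 + 3*D)
z(-2)*(1 + √(a - 5)) = (9 + 3*(-2))*(1 + √(4 - 5)) = (9 - 6)*(1 + √(-1)) = 3*(1 + I) = 3 + 3*I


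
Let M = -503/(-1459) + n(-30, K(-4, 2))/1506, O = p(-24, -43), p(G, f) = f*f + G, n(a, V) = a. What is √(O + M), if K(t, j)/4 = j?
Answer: √244792546308047/366209 ≈ 42.724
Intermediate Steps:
K(t, j) = 4*j
p(G, f) = G + f² (p(G, f) = f² + G = G + f²)
O = 1825 (O = -24 + (-43)² = -24 + 1849 = 1825)
M = 118958/366209 (M = -503/(-1459) - 30/1506 = -503*(-1/1459) - 30*1/1506 = 503/1459 - 5/251 = 118958/366209 ≈ 0.32484)
√(O + M) = √(1825 + 118958/366209) = √(668450383/366209) = √244792546308047/366209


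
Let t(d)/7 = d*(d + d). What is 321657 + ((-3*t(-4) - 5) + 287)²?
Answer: 473757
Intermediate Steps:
t(d) = 14*d² (t(d) = 7*(d*(d + d)) = 7*(d*(2*d)) = 7*(2*d²) = 14*d²)
321657 + ((-3*t(-4) - 5) + 287)² = 321657 + ((-42*(-4)² - 5) + 287)² = 321657 + ((-42*16 - 5) + 287)² = 321657 + ((-3*224 - 5) + 287)² = 321657 + ((-672 - 5) + 287)² = 321657 + (-677 + 287)² = 321657 + (-390)² = 321657 + 152100 = 473757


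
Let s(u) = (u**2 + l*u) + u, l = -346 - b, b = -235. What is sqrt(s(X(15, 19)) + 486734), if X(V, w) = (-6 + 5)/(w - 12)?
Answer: sqrt(23850737)/7 ≈ 697.67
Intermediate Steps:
X(V, w) = -1/(-12 + w)
l = -111 (l = -346 - 1*(-235) = -346 + 235 = -111)
s(u) = u**2 - 110*u (s(u) = (u**2 - 111*u) + u = u**2 - 110*u)
sqrt(s(X(15, 19)) + 486734) = sqrt((-1/(-12 + 19))*(-110 - 1/(-12 + 19)) + 486734) = sqrt((-1/7)*(-110 - 1/7) + 486734) = sqrt((-1*1/7)*(-110 - 1*1/7) + 486734) = sqrt(-(-110 - 1/7)/7 + 486734) = sqrt(-1/7*(-771/7) + 486734) = sqrt(771/49 + 486734) = sqrt(23850737/49) = sqrt(23850737)/7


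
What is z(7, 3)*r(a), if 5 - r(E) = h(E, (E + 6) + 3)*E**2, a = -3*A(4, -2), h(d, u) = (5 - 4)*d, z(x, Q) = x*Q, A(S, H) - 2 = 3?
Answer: 70980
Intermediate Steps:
A(S, H) = 5 (A(S, H) = 2 + 3 = 5)
z(x, Q) = Q*x
h(d, u) = d (h(d, u) = 1*d = d)
a = -15 (a = -3*5 = -15)
r(E) = 5 - E**3 (r(E) = 5 - E*E**2 = 5 - E**3)
z(7, 3)*r(a) = (3*7)*(5 - 1*(-15)**3) = 21*(5 - 1*(-3375)) = 21*(5 + 3375) = 21*3380 = 70980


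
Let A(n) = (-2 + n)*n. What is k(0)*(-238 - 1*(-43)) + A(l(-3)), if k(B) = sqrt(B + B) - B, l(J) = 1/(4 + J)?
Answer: -1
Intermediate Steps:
k(B) = -B + sqrt(2)*sqrt(B) (k(B) = sqrt(2*B) - B = sqrt(2)*sqrt(B) - B = -B + sqrt(2)*sqrt(B))
A(n) = n*(-2 + n)
k(0)*(-238 - 1*(-43)) + A(l(-3)) = (-1*0 + sqrt(2)*sqrt(0))*(-238 - 1*(-43)) + (-2 + 1/(4 - 3))/(4 - 3) = (0 + sqrt(2)*0)*(-238 + 43) + (-2 + 1/1)/1 = (0 + 0)*(-195) + 1*(-2 + 1) = 0*(-195) + 1*(-1) = 0 - 1 = -1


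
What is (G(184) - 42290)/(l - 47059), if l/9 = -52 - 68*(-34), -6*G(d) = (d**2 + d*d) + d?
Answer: 7658/3817 ≈ 2.0063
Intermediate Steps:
G(d) = -d**2/3 - d/6 (G(d) = -((d**2 + d*d) + d)/6 = -((d**2 + d**2) + d)/6 = -(2*d**2 + d)/6 = -(d + 2*d**2)/6 = -d**2/3 - d/6)
l = 20340 (l = 9*(-52 - 68*(-34)) = 9*(-52 + 2312) = 9*2260 = 20340)
(G(184) - 42290)/(l - 47059) = (-1/6*184*(1 + 2*184) - 42290)/(20340 - 47059) = (-1/6*184*(1 + 368) - 42290)/(-26719) = (-1/6*184*369 - 42290)*(-1/26719) = (-11316 - 42290)*(-1/26719) = -53606*(-1/26719) = 7658/3817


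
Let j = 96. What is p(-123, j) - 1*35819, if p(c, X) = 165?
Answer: -35654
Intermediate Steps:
p(-123, j) - 1*35819 = 165 - 1*35819 = 165 - 35819 = -35654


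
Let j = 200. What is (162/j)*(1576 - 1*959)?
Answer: 49977/100 ≈ 499.77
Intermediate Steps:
(162/j)*(1576 - 1*959) = (162/200)*(1576 - 1*959) = (162*(1/200))*(1576 - 959) = (81/100)*617 = 49977/100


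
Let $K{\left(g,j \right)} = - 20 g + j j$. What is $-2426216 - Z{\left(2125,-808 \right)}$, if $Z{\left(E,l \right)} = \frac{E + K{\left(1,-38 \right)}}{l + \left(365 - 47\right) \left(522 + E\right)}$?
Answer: $- \frac{291471033451}{120134} \approx -2.4262 \cdot 10^{6}$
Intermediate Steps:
$K{\left(g,j \right)} = j^{2} - 20 g$ ($K{\left(g,j \right)} = - 20 g + j^{2} = j^{2} - 20 g$)
$Z{\left(E,l \right)} = \frac{1424 + E}{165996 + l + 318 E}$ ($Z{\left(E,l \right)} = \frac{E + \left(\left(-38\right)^{2} - 20\right)}{l + \left(365 - 47\right) \left(522 + E\right)} = \frac{E + \left(1444 - 20\right)}{l + 318 \left(522 + E\right)} = \frac{E + 1424}{l + \left(165996 + 318 E\right)} = \frac{1424 + E}{165996 + l + 318 E}$)
$-2426216 - Z{\left(2125,-808 \right)} = -2426216 - \frac{1424 + 2125}{165996 - 808 + 318 \cdot 2125} = -2426216 - \frac{1}{165996 - 808 + 675750} \cdot 3549 = -2426216 - \frac{1}{840938} \cdot 3549 = -2426216 - \frac{507}{120134} = - \frac{291471033451}{120134}$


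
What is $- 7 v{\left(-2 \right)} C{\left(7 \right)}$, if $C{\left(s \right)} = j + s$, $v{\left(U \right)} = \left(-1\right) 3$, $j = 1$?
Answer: $168$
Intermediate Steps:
$v{\left(U \right)} = -3$
$C{\left(s \right)} = 1 + s$
$- 7 v{\left(-2 \right)} C{\left(7 \right)} = \left(-7\right) \left(-3\right) \left(1 + 7\right) = 21 \cdot 8 = 168$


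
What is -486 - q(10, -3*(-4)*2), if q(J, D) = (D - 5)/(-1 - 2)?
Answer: -1439/3 ≈ -479.67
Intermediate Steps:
q(J, D) = 5/3 - D/3 (q(J, D) = (-5 + D)/(-3) = (-5 + D)*(-1/3) = 5/3 - D/3)
-486 - q(10, -3*(-4)*2) = -486 - (5/3 - (-3*(-4))*2/3) = -486 - (5/3 - 4*2) = -486 - (5/3 - 1/3*24) = -486 - (5/3 - 8) = -486 - 1*(-19/3) = -486 + 19/3 = -1439/3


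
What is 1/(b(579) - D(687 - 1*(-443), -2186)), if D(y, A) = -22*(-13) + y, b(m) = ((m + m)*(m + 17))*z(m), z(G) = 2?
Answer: 1/1378920 ≈ 7.2521e-7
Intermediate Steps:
b(m) = 4*m*(17 + m) (b(m) = ((m + m)*(m + 17))*2 = ((2*m)*(17 + m))*2 = (2*m*(17 + m))*2 = 4*m*(17 + m))
D(y, A) = 286 + y
1/(b(579) - D(687 - 1*(-443), -2186)) = 1/(4*579*(17 + 579) - (286 + (687 - 1*(-443)))) = 1/(4*579*596 - (286 + (687 + 443))) = 1/(1380336 - (286 + 1130)) = 1/(1380336 - 1*1416) = 1/(1380336 - 1416) = 1/1378920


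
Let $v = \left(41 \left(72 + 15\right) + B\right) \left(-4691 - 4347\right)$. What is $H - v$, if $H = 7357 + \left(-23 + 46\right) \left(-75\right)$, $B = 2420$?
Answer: $54116138$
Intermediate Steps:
$H = 5632$ ($H = 7357 + 23 \left(-75\right) = 7357 - 1725 = 5632$)
$v = -54110506$ ($v = \left(41 \left(72 + 15\right) + 2420\right) \left(-4691 - 4347\right) = \left(41 \cdot 87 + 2420\right) \left(-9038\right) = \left(3567 + 2420\right) \left(-9038\right) = 5987 \left(-9038\right) = -54110506$)
$H - v = 5632 - -54110506 = 5632 + 54110506 = 54116138$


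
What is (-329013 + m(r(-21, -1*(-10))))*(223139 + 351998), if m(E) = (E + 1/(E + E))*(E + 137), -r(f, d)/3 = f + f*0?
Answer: -11464734371903/63 ≈ -1.8198e+11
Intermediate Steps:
r(f, d) = -3*f (r(f, d) = -3*(f + f*0) = -3*(f + 0) = -3*f)
m(E) = (137 + E)*(E + 1/(2*E)) (m(E) = (E + 1/(2*E))*(137 + E) = (137 + E)*(E + 1/(2*E)))
(-329013 + m(r(-21, -1*(-10))))*(223139 + 351998) = (-329013 + (½ + (-3*(-21))² + 137*(-3*(-21)) + 137/(2*((-3*(-21))))))*(223139 + 351998) = (-329013 + (½ + 63² + 137*63 + (137/2)/63))*575137 = (-329013 + (½ + 3969 + 8631 + (137/2)*(1/63)))*575137 = (-329013 + (½ + 3969 + 8631 + 137/126))*575137 = (-329013 + 793900/63)*575137 = -19933919/63*575137 = -11464734371903/63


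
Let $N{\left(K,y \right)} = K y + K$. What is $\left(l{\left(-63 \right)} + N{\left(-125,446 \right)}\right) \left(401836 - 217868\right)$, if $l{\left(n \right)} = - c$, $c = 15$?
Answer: $-10281971520$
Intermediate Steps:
$N{\left(K,y \right)} = K + K y$
$l{\left(n \right)} = -15$ ($l{\left(n \right)} = \left(-1\right) 15 = -15$)
$\left(l{\left(-63 \right)} + N{\left(-125,446 \right)}\right) \left(401836 - 217868\right) = \left(-15 - 125 \left(1 + 446\right)\right) \left(401836 - 217868\right) = \left(-15 - 55875\right) 183968 = \left(-55890\right) 183968 = -10281971520$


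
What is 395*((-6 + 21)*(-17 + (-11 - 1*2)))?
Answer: -177750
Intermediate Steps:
395*((-6 + 21)*(-17 + (-11 - 1*2))) = 395*(15*(-17 + (-11 - 2))) = 395*(15*(-17 - 13)) = 395*(15*(-30)) = 395*(-450) = -177750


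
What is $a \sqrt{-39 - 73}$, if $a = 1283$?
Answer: $5132 i \sqrt{7} \approx 13578.0 i$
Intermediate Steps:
$a \sqrt{-39 - 73} = 1283 \sqrt{-39 - 73} = 1283 \sqrt{-112} = 1283 \cdot 4 i \sqrt{7} = 5132 i \sqrt{7}$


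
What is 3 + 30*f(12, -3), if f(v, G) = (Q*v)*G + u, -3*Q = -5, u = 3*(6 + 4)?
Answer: -897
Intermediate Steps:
u = 30 (u = 3*10 = 30)
Q = 5/3 (Q = -⅓*(-5) = 5/3 ≈ 1.6667)
f(v, G) = 30 + 5*G*v/3 (f(v, G) = (5*v/3)*G + 30 = 5*G*v/3 + 30 = 30 + 5*G*v/3)
3 + 30*f(12, -3) = 3 + 30*(30 + (5/3)*(-3)*12) = 3 + 30*(30 - 60) = 3 + 30*(-30) = 3 - 900 = -897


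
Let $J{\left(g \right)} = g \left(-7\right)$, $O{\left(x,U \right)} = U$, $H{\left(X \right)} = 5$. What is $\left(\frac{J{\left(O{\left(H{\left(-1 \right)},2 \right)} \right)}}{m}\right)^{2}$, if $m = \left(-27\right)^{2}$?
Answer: $\frac{196}{531441} \approx 0.00036881$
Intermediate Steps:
$J{\left(g \right)} = - 7 g$
$m = 729$
$\left(\frac{J{\left(O{\left(H{\left(-1 \right)},2 \right)} \right)}}{m}\right)^{2} = \left(\frac{\left(-7\right) 2}{729}\right)^{2} = \left(\left(-14\right) \frac{1}{729}\right)^{2} = \left(- \frac{14}{729}\right)^{2} = \frac{196}{531441}$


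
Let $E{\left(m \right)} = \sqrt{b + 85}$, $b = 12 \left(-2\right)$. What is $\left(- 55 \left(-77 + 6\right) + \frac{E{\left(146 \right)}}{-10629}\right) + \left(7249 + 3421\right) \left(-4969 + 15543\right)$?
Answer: $112828485 - \frac{\sqrt{61}}{10629} \approx 1.1283 \cdot 10^{8}$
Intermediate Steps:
$b = -24$
$E{\left(m \right)} = \sqrt{61}$ ($E{\left(m \right)} = \sqrt{-24 + 85} = \sqrt{61}$)
$\left(- 55 \left(-77 + 6\right) + \frac{E{\left(146 \right)}}{-10629}\right) + \left(7249 + 3421\right) \left(-4969 + 15543\right) = \left(- 55 \left(-77 + 6\right) + \frac{\sqrt{61}}{-10629}\right) + \left(7249 + 3421\right) \left(-4969 + 15543\right) = \left(\left(-55\right) \left(-71\right) + \sqrt{61} \left(- \frac{1}{10629}\right)\right) + 10670 \cdot 10574 = \left(3905 - \frac{\sqrt{61}}{10629}\right) + 112824580 = 112828485 - \frac{\sqrt{61}}{10629}$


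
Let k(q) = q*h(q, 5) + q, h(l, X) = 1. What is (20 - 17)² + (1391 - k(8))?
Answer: 1384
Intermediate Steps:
k(q) = 2*q (k(q) = q*1 + q = q + q = 2*q)
(20 - 17)² + (1391 - k(8)) = (20 - 17)² + (1391 - 2*8) = 3² + (1391 - 1*16) = 9 + (1391 - 16) = 9 + 1375 = 1384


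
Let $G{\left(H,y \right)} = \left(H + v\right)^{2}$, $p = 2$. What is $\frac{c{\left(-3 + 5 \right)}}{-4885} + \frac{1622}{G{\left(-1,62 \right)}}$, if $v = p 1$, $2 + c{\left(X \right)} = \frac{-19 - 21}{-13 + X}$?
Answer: $\frac{87158152}{53735} \approx 1622.0$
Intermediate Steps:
$c{\left(X \right)} = -2 - \frac{40}{-13 + X}$ ($c{\left(X \right)} = -2 + \frac{-19 - 21}{-13 + X} = -2 - \frac{40}{-13 + X}$)
$v = 2$ ($v = 2 \cdot 1 = 2$)
$G{\left(H,y \right)} = \left(2 + H\right)^{2}$ ($G{\left(H,y \right)} = \left(H + 2\right)^{2} = \left(2 + H\right)^{2}$)
$\frac{c{\left(-3 + 5 \right)}}{-4885} + \frac{1622}{G{\left(-1,62 \right)}} = \frac{2 \frac{1}{-13 + \left(-3 + 5\right)} \left(-7 - \left(-3 + 5\right)\right)}{-4885} + \frac{1622}{\left(2 - 1\right)^{2}} = \frac{2 \left(-7 - 2\right)}{-13 + 2} \left(- \frac{1}{4885}\right) + \frac{1622}{1^{2}} = \frac{2 \left(-7 - 2\right)}{-11} \left(- \frac{1}{4885}\right) + \frac{1622}{1} = 2 \left(- \frac{1}{11}\right) \left(-9\right) \left(- \frac{1}{4885}\right) + 1622 \cdot 1 = \frac{18}{11} \left(- \frac{1}{4885}\right) + 1622 = - \frac{18}{53735} + 1622 = \frac{87158152}{53735}$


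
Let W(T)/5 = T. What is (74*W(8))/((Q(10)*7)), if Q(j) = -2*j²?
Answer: -74/35 ≈ -2.1143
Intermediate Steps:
W(T) = 5*T
(74*W(8))/((Q(10)*7)) = (74*(5*8))/((-2*10²*7)) = (74*40)/((-2*100*7)) = 2960/((-200*7)) = 2960/(-1400) = 2960*(-1/1400) = -74/35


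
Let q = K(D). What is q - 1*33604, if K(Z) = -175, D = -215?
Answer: -33779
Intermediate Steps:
q = -175
q - 1*33604 = -175 - 1*33604 = -175 - 33604 = -33779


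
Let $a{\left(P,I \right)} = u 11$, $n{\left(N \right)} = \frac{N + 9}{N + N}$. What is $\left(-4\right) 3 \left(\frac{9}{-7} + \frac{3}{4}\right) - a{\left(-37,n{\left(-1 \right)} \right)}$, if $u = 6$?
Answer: $- \frac{417}{7} \approx -59.571$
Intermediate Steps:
$n{\left(N \right)} = \frac{9 + N}{2 N}$
$a{\left(P,I \right)} = 66$ ($a{\left(P,I \right)} = 6 \cdot 11 = 66$)
$\left(-4\right) 3 \left(\frac{9}{-7} + \frac{3}{4}\right) - a{\left(-37,n{\left(-1 \right)} \right)} = \left(-4\right) 3 \left(\frac{9}{-7} + \frac{3}{4}\right) - 66 = - 12 \left(9 \left(- \frac{1}{7}\right) + 3 \cdot \frac{1}{4}\right) - 66 = - 12 \left(- \frac{9}{7} + \frac{3}{4}\right) - 66 = \left(-12\right) \left(- \frac{15}{28}\right) - 66 = \frac{45}{7} - 66 = - \frac{417}{7}$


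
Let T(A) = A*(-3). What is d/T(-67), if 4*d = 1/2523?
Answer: 1/2028492 ≈ 4.9298e-7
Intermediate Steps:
T(A) = -3*A
d = 1/10092 (d = (¼)/2523 = (¼)*(1/2523) = 1/10092 ≈ 9.9088e-5)
d/T(-67) = 1/(10092*((-3*(-67)))) = (1/10092)/201 = (1/10092)*(1/201) = 1/2028492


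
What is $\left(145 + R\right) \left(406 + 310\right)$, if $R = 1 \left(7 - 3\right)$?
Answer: $106684$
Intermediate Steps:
$R = 4$ ($R = 1 \cdot 4 = 4$)
$\left(145 + R\right) \left(406 + 310\right) = \left(145 + 4\right) \left(406 + 310\right) = 149 \cdot 716 = 106684$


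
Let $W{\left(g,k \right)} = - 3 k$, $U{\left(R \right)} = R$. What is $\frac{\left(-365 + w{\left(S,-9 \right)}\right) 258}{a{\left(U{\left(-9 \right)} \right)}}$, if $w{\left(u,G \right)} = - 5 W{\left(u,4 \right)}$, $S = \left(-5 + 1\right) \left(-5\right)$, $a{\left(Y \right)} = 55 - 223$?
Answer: $\frac{13115}{28} \approx 468.39$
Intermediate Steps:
$a{\left(Y \right)} = -168$ ($a{\left(Y \right)} = 55 - 223 = -168$)
$S = 20$ ($S = \left(-4\right) \left(-5\right) = 20$)
$w{\left(u,G \right)} = 60$ ($w{\left(u,G \right)} = - 5 \left(\left(-3\right) 4\right) = \left(-5\right) \left(-12\right) = 60$)
$\frac{\left(-365 + w{\left(S,-9 \right)}\right) 258}{a{\left(U{\left(-9 \right)} \right)}} = \frac{\left(-365 + 60\right) 258}{-168} = \left(-305\right) 258 \left(- \frac{1}{168}\right) = \left(-78690\right) \left(- \frac{1}{168}\right) = \frac{13115}{28}$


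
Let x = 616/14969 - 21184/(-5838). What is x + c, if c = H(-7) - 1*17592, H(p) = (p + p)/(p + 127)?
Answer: -5123457236353/291296740 ≈ -17588.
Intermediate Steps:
H(p) = 2*p/(127 + p) (H(p) = (2*p)/(127 + p) = 2*p/(127 + p))
x = 160349752/43694511 (x = 616*(1/14969) - 21184*(-1/5838) = 616/14969 + 10592/2919 = 160349752/43694511 ≈ 3.6698)
c = -1055527/60 (c = 2*(-7)/(127 - 7) - 1*17592 = 2*(-7)/120 - 17592 = 2*(-7)*(1/120) - 17592 = -7/60 - 17592 = -1055527/60 ≈ -17592.)
x + c = 160349752/43694511 - 1055527/60 = -5123457236353/291296740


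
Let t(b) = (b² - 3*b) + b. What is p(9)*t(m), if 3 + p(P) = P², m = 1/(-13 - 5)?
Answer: 481/54 ≈ 8.9074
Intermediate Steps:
m = -1/18 (m = 1/(-18) = -1/18 ≈ -0.055556)
p(P) = -3 + P²
t(b) = b² - 2*b
p(9)*t(m) = (-3 + 9²)*(-(-2 - 1/18)/18) = (-3 + 81)*(-1/18*(-37/18)) = 78*(37/324) = 481/54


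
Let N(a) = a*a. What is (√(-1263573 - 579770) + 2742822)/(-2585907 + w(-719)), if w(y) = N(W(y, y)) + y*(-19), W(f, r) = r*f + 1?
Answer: 457137/44541189533 + I*√1843343/267247137198 ≈ 1.0263e-5 + 5.0803e-9*I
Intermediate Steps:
W(f, r) = 1 + f*r (W(f, r) = f*r + 1 = 1 + f*r)
N(a) = a²
w(y) = (1 + y²)² - 19*y (w(y) = (1 + y*y)² + y*(-19) = (1 + y²)² - 19*y)
(√(-1263573 - 579770) + 2742822)/(-2585907 + w(-719)) = (√(-1263573 - 579770) + 2742822)/(-2585907 + ((1 + (-719)²)² - 19*(-719))) = (√(-1843343) + 2742822)/(-2585907 + ((1 + 516961)² + 13661)) = (I*√1843343 + 2742822)/(-2585907 + (516962² + 13661)) = (2742822 + I*√1843343)/(-2585907 + (267249709444 + 13661)) = (2742822 + I*√1843343)/(-2585907 + 267249723105) = (2742822 + I*√1843343)/267247137198 = (2742822 + I*√1843343)*(1/267247137198) = 457137/44541189533 + I*√1843343/267247137198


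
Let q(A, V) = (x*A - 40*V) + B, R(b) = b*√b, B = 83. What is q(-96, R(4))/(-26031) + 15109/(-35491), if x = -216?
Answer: -373610796/307955407 ≈ -1.2132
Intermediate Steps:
R(b) = b^(3/2)
q(A, V) = 83 - 216*A - 40*V (q(A, V) = (-216*A - 40*V) + 83 = 83 - 216*A - 40*V)
q(-96, R(4))/(-26031) + 15109/(-35491) = (83 - 216*(-96) - 40*4^(3/2))/(-26031) + 15109/(-35491) = (83 + 20736 - 40*8)*(-1/26031) + 15109*(-1/35491) = (83 + 20736 - 320)*(-1/26031) - 15109/35491 = 20499*(-1/26031) - 15109/35491 = -6833/8677 - 15109/35491 = -373610796/307955407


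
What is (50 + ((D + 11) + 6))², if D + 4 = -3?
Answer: 3600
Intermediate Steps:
D = -7 (D = -4 - 3 = -7)
(50 + ((D + 11) + 6))² = (50 + ((-7 + 11) + 6))² = (50 + (4 + 6))² = (50 + 10)² = 60² = 3600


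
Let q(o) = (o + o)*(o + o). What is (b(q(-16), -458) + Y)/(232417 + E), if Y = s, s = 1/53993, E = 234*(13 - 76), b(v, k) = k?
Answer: -24728793/11752926275 ≈ -0.0021041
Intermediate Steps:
q(o) = 4*o² (q(o) = (2*o)*(2*o) = 4*o²)
E = -14742 (E = 234*(-63) = -14742)
s = 1/53993 ≈ 1.8521e-5
Y = 1/53993 ≈ 1.8521e-5
(b(q(-16), -458) + Y)/(232417 + E) = (-458 + 1/53993)/(232417 - 14742) = -24728793/53993/217675 = -24728793/53993*1/217675 = -24728793/11752926275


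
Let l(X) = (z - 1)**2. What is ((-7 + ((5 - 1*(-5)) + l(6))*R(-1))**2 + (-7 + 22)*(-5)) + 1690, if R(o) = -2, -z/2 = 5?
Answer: 73976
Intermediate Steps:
z = -10 (z = -2*5 = -10)
l(X) = 121 (l(X) = (-10 - 1)**2 = (-11)**2 = 121)
((-7 + ((5 - 1*(-5)) + l(6))*R(-1))**2 + (-7 + 22)*(-5)) + 1690 = ((-7 + ((5 - 1*(-5)) + 121)*(-2))**2 + (-7 + 22)*(-5)) + 1690 = ((-7 + ((5 + 5) + 121)*(-2))**2 + 15*(-5)) + 1690 = ((-7 + (10 + 121)*(-2))**2 - 75) + 1690 = ((-7 + 131*(-2))**2 - 75) + 1690 = ((-7 - 262)**2 - 75) + 1690 = ((-269)**2 - 75) + 1690 = (72361 - 75) + 1690 = 72286 + 1690 = 73976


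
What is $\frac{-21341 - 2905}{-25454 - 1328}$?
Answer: $\frac{12123}{13391} \approx 0.90531$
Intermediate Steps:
$\frac{-21341 - 2905}{-25454 - 1328} = - \frac{24246}{-26782} = \left(-24246\right) \left(- \frac{1}{26782}\right) = \frac{12123}{13391}$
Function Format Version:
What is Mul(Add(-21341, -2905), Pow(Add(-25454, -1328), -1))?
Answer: Rational(12123, 13391) ≈ 0.90531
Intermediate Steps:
Mul(Add(-21341, -2905), Pow(Add(-25454, -1328), -1)) = Mul(-24246, Pow(-26782, -1)) = Mul(-24246, Rational(-1, 26782)) = Rational(12123, 13391)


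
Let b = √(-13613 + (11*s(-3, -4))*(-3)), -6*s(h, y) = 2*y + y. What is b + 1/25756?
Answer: 1/25756 + I*√13679 ≈ 3.8826e-5 + 116.96*I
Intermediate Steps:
s(h, y) = -y/2 (s(h, y) = -(2*y + y)/6 = -y/2)
b = I*√13679 (b = √(-13613 + (11*(-½*(-4)))*(-3)) = √(-13613 + (11*2)*(-3)) = √(-13613 + 22*(-3)) = √(-13613 - 66) = √(-13679) = I*√13679 ≈ 116.96*I)
b + 1/25756 = I*√13679 + 1/25756 = 1/25756 + I*√13679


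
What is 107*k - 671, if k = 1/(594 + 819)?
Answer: -948016/1413 ≈ -670.92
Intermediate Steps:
k = 1/1413 ≈ 0.00070771
107*k - 671 = 107*(1/1413) - 671 = 107/1413 - 671 = -948016/1413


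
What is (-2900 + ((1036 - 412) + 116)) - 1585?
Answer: -3745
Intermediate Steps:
(-2900 + ((1036 - 412) + 116)) - 1585 = (-2900 + (624 + 116)) - 1585 = (-2900 + 740) - 1585 = -2160 - 1585 = -3745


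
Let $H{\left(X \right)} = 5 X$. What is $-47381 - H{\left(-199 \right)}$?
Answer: $-46386$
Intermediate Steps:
$-47381 - H{\left(-199 \right)} = -47381 - 5 \left(-199\right) = -47381 - -995 = -47381 + 995 = -46386$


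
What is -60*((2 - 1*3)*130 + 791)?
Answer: -39660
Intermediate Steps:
-60*((2 - 1*3)*130 + 791) = -60*((2 - 3)*130 + 791) = -60*(-1*130 + 791) = -60*(-130 + 791) = -60*661 = -39660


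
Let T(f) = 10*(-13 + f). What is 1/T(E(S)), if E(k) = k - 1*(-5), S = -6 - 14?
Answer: -1/280 ≈ -0.0035714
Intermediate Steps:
S = -20
E(k) = 5 + k (E(k) = k + 5 = 5 + k)
T(f) = -130 + 10*f
1/T(E(S)) = 1/(-130 + 10*(5 - 20)) = 1/(-130 + 10*(-15)) = 1/(-130 - 150) = 1/(-280) = -1/280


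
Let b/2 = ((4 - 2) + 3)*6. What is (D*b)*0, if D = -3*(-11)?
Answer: 0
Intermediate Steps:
D = 33
b = 60 (b = 2*(((4 - 2) + 3)*6) = 2*((2 + 3)*6) = 2*(5*6) = 2*30 = 60)
(D*b)*0 = (33*60)*0 = 1980*0 = 0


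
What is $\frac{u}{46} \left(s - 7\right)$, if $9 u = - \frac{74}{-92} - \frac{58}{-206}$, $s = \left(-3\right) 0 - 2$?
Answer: $- \frac{5145}{217948} \approx -0.023607$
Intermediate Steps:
$s = -2$ ($s = 0 - 2 = -2$)
$u = \frac{1715}{14214}$ ($u = \frac{- \frac{74}{-92} - \frac{58}{-206}}{9} = \frac{\left(-74\right) \left(- \frac{1}{92}\right) - - \frac{29}{103}}{9} = \frac{\frac{37}{46} + \frac{29}{103}}{9} = \frac{1}{9} \cdot \frac{5145}{4738} = \frac{1715}{14214} \approx 0.12066$)
$\frac{u}{46} \left(s - 7\right) = \frac{1715}{14214 \cdot 46} \left(-2 - 7\right) = \frac{1715}{14214} \cdot \frac{1}{46} \left(-9\right) = \frac{1715}{653844} \left(-9\right) = - \frac{5145}{217948}$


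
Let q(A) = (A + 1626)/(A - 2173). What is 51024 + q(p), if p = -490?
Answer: 135875776/2663 ≈ 51024.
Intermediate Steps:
q(A) = (1626 + A)/(-2173 + A)
51024 + q(p) = 51024 + (1626 - 490)/(-2173 - 490) = 51024 + 1136/(-2663) = 51024 - 1/2663*1136 = 51024 - 1136/2663 = 135875776/2663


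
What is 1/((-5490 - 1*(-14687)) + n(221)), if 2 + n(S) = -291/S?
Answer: 221/2031804 ≈ 0.00010877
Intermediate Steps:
n(S) = -2 - 291/S
1/((-5490 - 1*(-14687)) + n(221)) = 1/((-5490 - 1*(-14687)) + (-2 - 291/221)) = 1/((-5490 + 14687) + (-2 - 291*1/221)) = 1/(9197 + (-2 - 291/221)) = 1/(9197 - 733/221) = 1/(2031804/221) = 221/2031804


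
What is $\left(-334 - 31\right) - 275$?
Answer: $-640$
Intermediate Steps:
$\left(-334 - 31\right) - 275 = -365 - 275 = -640$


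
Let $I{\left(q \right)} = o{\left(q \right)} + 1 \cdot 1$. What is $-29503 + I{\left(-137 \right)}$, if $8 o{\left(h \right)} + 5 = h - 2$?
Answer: $-29520$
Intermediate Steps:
$o{\left(h \right)} = - \frac{7}{8} + \frac{h}{8}$ ($o{\left(h \right)} = - \frac{5}{8} + \frac{h - 2}{8} = - \frac{5}{8} + \frac{-2 + h}{8} = - \frac{5}{8} + \left(- \frac{1}{4} + \frac{h}{8}\right) = - \frac{7}{8} + \frac{h}{8}$)
$I{\left(q \right)} = \frac{1}{8} + \frac{q}{8}$ ($I{\left(q \right)} = \left(- \frac{7}{8} + \frac{q}{8}\right) + 1 \cdot 1 = \left(- \frac{7}{8} + \frac{q}{8}\right) + 1 = \frac{1}{8} + \frac{q}{8}$)
$-29503 + I{\left(-137 \right)} = -29503 + \left(\frac{1}{8} + \frac{1}{8} \left(-137\right)\right) = -29503 + \left(\frac{1}{8} - \frac{137}{8}\right) = -29503 - 17 = -29520$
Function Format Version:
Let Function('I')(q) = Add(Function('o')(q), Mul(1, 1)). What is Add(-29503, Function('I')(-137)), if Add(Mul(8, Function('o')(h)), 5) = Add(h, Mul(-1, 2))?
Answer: -29520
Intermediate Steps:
Function('o')(h) = Add(Rational(-7, 8), Mul(Rational(1, 8), h)) (Function('o')(h) = Add(Rational(-5, 8), Mul(Rational(1, 8), Add(h, Mul(-1, 2)))) = Add(Rational(-5, 8), Mul(Rational(1, 8), Add(h, -2))) = Add(Rational(-5, 8), Mul(Rational(1, 8), Add(-2, h))) = Add(Rational(-5, 8), Add(Rational(-1, 4), Mul(Rational(1, 8), h))) = Add(Rational(-7, 8), Mul(Rational(1, 8), h)))
Function('I')(q) = Add(Rational(1, 8), Mul(Rational(1, 8), q)) (Function('I')(q) = Add(Add(Rational(-7, 8), Mul(Rational(1, 8), q)), Mul(1, 1)) = Add(Add(Rational(-7, 8), Mul(Rational(1, 8), q)), 1) = Add(Rational(1, 8), Mul(Rational(1, 8), q)))
Add(-29503, Function('I')(-137)) = Add(-29503, Add(Rational(1, 8), Mul(Rational(1, 8), -137))) = Add(-29503, Add(Rational(1, 8), Rational(-137, 8))) = Add(-29503, -17) = -29520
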